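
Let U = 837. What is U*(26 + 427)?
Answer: 379161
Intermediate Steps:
U*(26 + 427) = 837*(26 + 427) = 837*453 = 379161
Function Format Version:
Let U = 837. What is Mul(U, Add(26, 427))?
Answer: 379161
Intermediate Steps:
Mul(U, Add(26, 427)) = Mul(837, Add(26, 427)) = Mul(837, 453) = 379161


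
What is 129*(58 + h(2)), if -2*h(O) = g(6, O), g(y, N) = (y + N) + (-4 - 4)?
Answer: 7482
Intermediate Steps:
g(y, N) = -8 + N + y (g(y, N) = (N + y) - 8 = -8 + N + y)
h(O) = 1 - O/2 (h(O) = -(-8 + O + 6)/2 = -(-2 + O)/2 = 1 - O/2)
129*(58 + h(2)) = 129*(58 + (1 - 1/2*2)) = 129*(58 + (1 - 1)) = 129*(58 + 0) = 129*58 = 7482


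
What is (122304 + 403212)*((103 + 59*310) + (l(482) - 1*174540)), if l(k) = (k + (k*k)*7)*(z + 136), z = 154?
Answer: 247834056623148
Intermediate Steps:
l(k) = 290*k + 2030*k**2 (l(k) = (k + (k*k)*7)*(154 + 136) = (k + k**2*7)*290 = (k + 7*k**2)*290 = 290*k + 2030*k**2)
(122304 + 403212)*((103 + 59*310) + (l(482) - 1*174540)) = (122304 + 403212)*((103 + 59*310) + (290*482*(1 + 7*482) - 1*174540)) = 525516*((103 + 18290) + (290*482*(1 + 3374) - 174540)) = 525516*(18393 + (290*482*3375 - 174540)) = 525516*(18393 + (471757500 - 174540)) = 525516*(18393 + 471582960) = 525516*471601353 = 247834056623148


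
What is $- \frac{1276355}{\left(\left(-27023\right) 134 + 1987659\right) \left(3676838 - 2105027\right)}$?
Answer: $\frac{1276355}{2567432239053} \approx 4.9713 \cdot 10^{-7}$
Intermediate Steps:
$- \frac{1276355}{\left(\left(-27023\right) 134 + 1987659\right) \left(3676838 - 2105027\right)} = - \frac{1276355}{\left(-3621082 + 1987659\right) 1571811} = - \frac{1276355}{\left(-1633423\right) 1571811} = - \frac{1276355}{-2567432239053} = \left(-1276355\right) \left(- \frac{1}{2567432239053}\right) = \frac{1276355}{2567432239053}$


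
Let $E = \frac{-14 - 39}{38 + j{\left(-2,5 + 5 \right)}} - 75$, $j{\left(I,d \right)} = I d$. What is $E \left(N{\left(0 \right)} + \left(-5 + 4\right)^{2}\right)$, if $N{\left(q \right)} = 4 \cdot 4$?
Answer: $- \frac{23851}{18} \approx -1325.1$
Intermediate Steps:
$N{\left(q \right)} = 16$
$E = - \frac{1403}{18}$ ($E = \frac{-14 - 39}{38 - 2 \left(5 + 5\right)} - 75 = - \frac{53}{38 - 20} - 75 = - \frac{53}{18} - 75 = - \frac{1403}{18} \approx -77.944$)
$E \left(N{\left(0 \right)} + \left(-5 + 4\right)^{2}\right) = - \frac{1403 \left(16 + \left(-5 + 4\right)^{2}\right)}{18} = - \frac{1403 \left(16 + \left(-1\right)^{2}\right)}{18} = - \frac{1403 \left(16 + 1\right)}{18} = \left(- \frac{1403}{18}\right) 17 = - \frac{23851}{18}$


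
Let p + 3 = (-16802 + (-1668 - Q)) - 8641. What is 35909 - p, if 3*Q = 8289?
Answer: 65786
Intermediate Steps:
Q = 2763 (Q = (⅓)*8289 = 2763)
p = -29877 (p = -3 + ((-16802 + (-1668 - 1*2763)) - 8641) = -3 + ((-16802 + (-1668 - 2763)) - 8641) = -3 + ((-16802 - 4431) - 8641) = -3 + (-21233 - 8641) = -3 - 29874 = -29877)
35909 - p = 35909 - 1*(-29877) = 35909 + 29877 = 65786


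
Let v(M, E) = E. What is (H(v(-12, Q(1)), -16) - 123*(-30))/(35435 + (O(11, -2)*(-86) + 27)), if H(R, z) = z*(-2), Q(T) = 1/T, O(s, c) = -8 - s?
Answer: 1861/18548 ≈ 0.10033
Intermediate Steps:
Q(T) = 1/T
H(R, z) = -2*z
(H(v(-12, Q(1)), -16) - 123*(-30))/(35435 + (O(11, -2)*(-86) + 27)) = (-2*(-16) - 123*(-30))/(35435 + ((-8 - 1*11)*(-86) + 27)) = (32 + 3690)/(35435 + ((-8 - 11)*(-86) + 27)) = 3722/(35435 + (-19*(-86) + 27)) = 3722/(35435 + (1634 + 27)) = 3722/(35435 + 1661) = 3722/37096 = 3722*(1/37096) = 1861/18548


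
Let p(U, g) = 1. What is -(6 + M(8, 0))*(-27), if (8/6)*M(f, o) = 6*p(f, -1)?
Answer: 567/2 ≈ 283.50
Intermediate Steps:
M(f, o) = 9/2 (M(f, o) = 3*(6*1)/4 = (¾)*6 = 9/2)
-(6 + M(8, 0))*(-27) = -(6 + 9/2)*(-27) = -21*(-27)/2 = -1*(-567/2) = 567/2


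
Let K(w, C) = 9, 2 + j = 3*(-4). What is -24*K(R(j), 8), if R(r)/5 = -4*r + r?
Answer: -216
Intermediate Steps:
j = -14 (j = -2 + 3*(-4) = -2 - 12 = -14)
R(r) = -15*r (R(r) = 5*(-4*r + r) = 5*(-3*r) = -15*r)
-24*K(R(j), 8) = -24*9 = -216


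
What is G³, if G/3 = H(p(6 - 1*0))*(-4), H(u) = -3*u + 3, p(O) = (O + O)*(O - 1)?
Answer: 9582162624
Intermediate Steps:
p(O) = 2*O*(-1 + O) (p(O) = (2*O)*(-1 + O) = 2*O*(-1 + O))
H(u) = 3 - 3*u
G = 2124 (G = 3*((3 - 6*(6 - 1*0)*(-1 + (6 - 1*0)))*(-4)) = 3*((3 - 6*(6 + 0)*(-1 + (6 + 0)))*(-4)) = 3*((3 - 6*6*(-1 + 6))*(-4)) = 3*((3 - 6*6*5)*(-4)) = 3*((3 - 3*60)*(-4)) = 3*((3 - 180)*(-4)) = 3*(-177*(-4)) = 3*708 = 2124)
G³ = 2124³ = 9582162624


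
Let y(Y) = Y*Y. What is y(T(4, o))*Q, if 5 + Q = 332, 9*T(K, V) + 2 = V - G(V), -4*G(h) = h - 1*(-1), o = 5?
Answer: 327/4 ≈ 81.750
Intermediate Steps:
G(h) = -¼ - h/4 (G(h) = -(h - 1*(-1))/4 = -(h + 1)/4 = -(1 + h)/4 = -¼ - h/4)
T(K, V) = -7/36 + 5*V/36 (T(K, V) = -2/9 + (V - (-¼ - V/4))/9 = -2/9 + (V + (¼ + V/4))/9 = -2/9 + (¼ + 5*V/4)/9 = -2/9 + (1/36 + 5*V/36) = -7/36 + 5*V/36)
y(Y) = Y²
Q = 327 (Q = -5 + 332 = 327)
y(T(4, o))*Q = (-7/36 + (5/36)*5)²*327 = (-7/36 + 25/36)²*327 = (½)²*327 = (¼)*327 = 327/4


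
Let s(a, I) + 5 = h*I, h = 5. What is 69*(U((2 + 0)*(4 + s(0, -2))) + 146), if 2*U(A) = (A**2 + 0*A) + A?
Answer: 26013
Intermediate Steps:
s(a, I) = -5 + 5*I
U(A) = A/2 + A**2/2 (U(A) = ((A**2 + 0*A) + A)/2 = ((A**2 + 0) + A)/2 = (A**2 + A)/2 = (A + A**2)/2 = A/2 + A**2/2)
69*(U((2 + 0)*(4 + s(0, -2))) + 146) = 69*(((2 + 0)*(4 + (-5 + 5*(-2))))*(1 + (2 + 0)*(4 + (-5 + 5*(-2))))/2 + 146) = 69*((2*(4 + (-5 - 10)))*(1 + 2*(4 + (-5 - 10)))/2 + 146) = 69*((2*(4 - 15))*(1 + 2*(4 - 15))/2 + 146) = 69*((2*(-11))*(1 + 2*(-11))/2 + 146) = 69*((1/2)*(-22)*(1 - 22) + 146) = 69*((1/2)*(-22)*(-21) + 146) = 69*(231 + 146) = 69*377 = 26013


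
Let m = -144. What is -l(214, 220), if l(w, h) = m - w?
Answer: 358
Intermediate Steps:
l(w, h) = -144 - w
-l(214, 220) = -(-144 - 1*214) = -(-144 - 214) = -1*(-358) = 358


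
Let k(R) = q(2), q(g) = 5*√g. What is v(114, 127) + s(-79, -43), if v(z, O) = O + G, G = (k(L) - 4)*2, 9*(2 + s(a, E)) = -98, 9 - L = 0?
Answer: 955/9 + 10*√2 ≈ 120.25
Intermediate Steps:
L = 9 (L = 9 - 1*0 = 9 + 0 = 9)
k(R) = 5*√2
s(a, E) = -116/9 (s(a, E) = -2 + (⅑)*(-98) = -2 - 98/9 = -116/9)
G = -8 + 10*√2 (G = (5*√2 - 4)*2 = (-4 + 5*√2)*2 = -8 + 10*√2 ≈ 6.1421)
v(z, O) = -8 + O + 10*√2 (v(z, O) = O + (-8 + 10*√2) = -8 + O + 10*√2)
v(114, 127) + s(-79, -43) = (-8 + 127 + 10*√2) - 116/9 = (119 + 10*√2) - 116/9 = 955/9 + 10*√2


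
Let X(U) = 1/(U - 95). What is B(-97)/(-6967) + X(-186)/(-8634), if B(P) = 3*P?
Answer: 706017781/16903014918 ≈ 0.041769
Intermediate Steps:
X(U) = 1/(-95 + U)
B(-97)/(-6967) + X(-186)/(-8634) = (3*(-97))/(-6967) + 1/(-95 - 186*(-8634)) = -291*(-1/6967) - 1/8634/(-281) = 291/6967 - 1/281*(-1/8634) = 291/6967 + 1/2426154 = 706017781/16903014918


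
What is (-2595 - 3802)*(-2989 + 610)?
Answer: 15218463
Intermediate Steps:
(-2595 - 3802)*(-2989 + 610) = -6397*(-2379) = 15218463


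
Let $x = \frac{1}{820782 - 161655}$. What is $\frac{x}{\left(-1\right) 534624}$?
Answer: $- \frac{1}{352385113248} \approx -2.8378 \cdot 10^{-12}$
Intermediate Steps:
$x = \frac{1}{659127} \approx 1.5172 \cdot 10^{-6}$
$\frac{x}{\left(-1\right) 534624} = \frac{1}{659127 \left(\left(-1\right) 534624\right)} = \frac{1}{659127 \left(-534624\right)} = \frac{1}{659127} \left(- \frac{1}{534624}\right) = - \frac{1}{352385113248}$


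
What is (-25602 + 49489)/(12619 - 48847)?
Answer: -23887/36228 ≈ -0.65935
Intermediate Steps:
(-25602 + 49489)/(12619 - 48847) = 23887/(-36228) = 23887*(-1/36228) = -23887/36228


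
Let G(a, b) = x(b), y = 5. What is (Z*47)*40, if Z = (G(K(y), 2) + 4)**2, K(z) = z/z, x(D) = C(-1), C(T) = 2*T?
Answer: 7520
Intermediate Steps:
x(D) = -2 (x(D) = 2*(-1) = -2)
K(z) = 1
G(a, b) = -2
Z = 4 (Z = (-2 + 4)**2 = 2**2 = 4)
(Z*47)*40 = (4*47)*40 = 188*40 = 7520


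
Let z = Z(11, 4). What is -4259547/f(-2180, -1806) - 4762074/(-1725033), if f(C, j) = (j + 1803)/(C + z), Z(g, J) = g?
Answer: -1770834051164933/575011 ≈ -3.0797e+9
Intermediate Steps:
z = 11
f(C, j) = (1803 + j)/(11 + C) (f(C, j) = (j + 1803)/(C + 11) = (1803 + j)/(11 + C))
-4259547/f(-2180, -1806) - 4762074/(-1725033) = -4259547*(11 - 2180)/(1803 - 1806) - 4762074/(-1725033) = -4259547/(-3/(-2169)) - 4762074*(-1/1725033) = -4259547/((-1/2169*(-3))) + 1587358/575011 = -4259547/1/723 + 1587358/575011 = -4259547*723 + 1587358/575011 = -3079652481 + 1587358/575011 = -1770834051164933/575011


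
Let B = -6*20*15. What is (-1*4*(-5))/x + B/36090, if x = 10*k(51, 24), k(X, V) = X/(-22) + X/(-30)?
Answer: -48530/88621 ≈ -0.54761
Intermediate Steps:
k(X, V) = -13*X/165 (k(X, V) = X*(-1/22) + X*(-1/30) = -X/22 - X/30 = -13*X/165)
x = -442/11 (x = 10*(-13/165*51) = 10*(-221/55) = -442/11 ≈ -40.182)
B = -1800 (B = -120*15 = -1800)
(-1*4*(-5))/x + B/36090 = (-1*4*(-5))/(-442/11) - 1800/36090 = -4*(-5)*(-11/442) - 1800*1/36090 = 20*(-11/442) - 20/401 = -110/221 - 20/401 = -48530/88621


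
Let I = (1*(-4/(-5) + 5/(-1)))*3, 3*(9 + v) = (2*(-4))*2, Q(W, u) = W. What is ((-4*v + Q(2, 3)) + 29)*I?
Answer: -1113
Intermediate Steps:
v = -43/3 (v = -9 + ((2*(-4))*2)/3 = -9 + (-8*2)/3 = -9 + (⅓)*(-16) = -9 - 16/3 = -43/3 ≈ -14.333)
I = -63/5 (I = (1*(-4*(-⅕) + 5*(-1)))*3 = (1*(⅘ - 5))*3 = (1*(-21/5))*3 = -21/5*3 = -63/5 ≈ -12.600)
((-4*v + Q(2, 3)) + 29)*I = ((-4*(-43/3) + 2) + 29)*(-63/5) = ((172/3 + 2) + 29)*(-63/5) = (178/3 + 29)*(-63/5) = (265/3)*(-63/5) = -1113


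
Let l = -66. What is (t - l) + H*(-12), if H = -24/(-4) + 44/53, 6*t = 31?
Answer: -3433/318 ≈ -10.796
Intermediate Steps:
t = 31/6 (t = (1/6)*31 = 31/6 ≈ 5.1667)
H = 362/53 (H = -24*(-1/4) + 44*(1/53) = 6 + 44/53 = 362/53 ≈ 6.8302)
(t - l) + H*(-12) = (31/6 - 1*(-66)) + (362/53)*(-12) = (31/6 + 66) - 4344/53 = 427/6 - 4344/53 = -3433/318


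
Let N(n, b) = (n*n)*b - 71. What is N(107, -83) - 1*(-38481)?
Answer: -911857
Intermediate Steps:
N(n, b) = -71 + b*n² (N(n, b) = n²*b - 71 = b*n² - 71 = -71 + b*n²)
N(107, -83) - 1*(-38481) = (-71 - 83*107²) - 1*(-38481) = (-71 - 83*11449) + 38481 = (-71 - 950267) + 38481 = -950338 + 38481 = -911857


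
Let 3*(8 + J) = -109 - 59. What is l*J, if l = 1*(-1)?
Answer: 64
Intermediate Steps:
l = -1
J = -64 (J = -8 + (-109 - 59)/3 = -8 + (1/3)*(-168) = -8 - 56 = -64)
l*J = -1*(-64) = 64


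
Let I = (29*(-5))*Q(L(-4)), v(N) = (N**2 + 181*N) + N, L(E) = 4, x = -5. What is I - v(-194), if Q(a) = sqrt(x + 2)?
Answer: -2328 - 145*I*sqrt(3) ≈ -2328.0 - 251.15*I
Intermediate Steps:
Q(a) = I*sqrt(3) (Q(a) = sqrt(-5 + 2) = sqrt(-3) = I*sqrt(3))
v(N) = N**2 + 182*N
I = -145*I*sqrt(3) (I = (29*(-5))*(I*sqrt(3)) = -145*I*sqrt(3) ≈ -251.15*I)
I - v(-194) = -145*I*sqrt(3) - (-194)*(182 - 194) = -145*I*sqrt(3) - (-194)*(-12) = -145*I*sqrt(3) - 1*2328 = -145*I*sqrt(3) - 2328 = -2328 - 145*I*sqrt(3)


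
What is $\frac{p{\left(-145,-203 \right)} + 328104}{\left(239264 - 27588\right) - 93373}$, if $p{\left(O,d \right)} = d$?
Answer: $\frac{327901}{118303} \approx 2.7717$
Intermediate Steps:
$\frac{p{\left(-145,-203 \right)} + 328104}{\left(239264 - 27588\right) - 93373} = \frac{-203 + 328104}{\left(239264 - 27588\right) - 93373} = \frac{327901}{211676 - 93373} = \frac{327901}{118303}$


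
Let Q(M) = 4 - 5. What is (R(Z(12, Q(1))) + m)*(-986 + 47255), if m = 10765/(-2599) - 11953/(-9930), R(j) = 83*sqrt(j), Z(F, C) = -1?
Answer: -1169535390069/8602690 + 3840327*I ≈ -1.3595e+5 + 3.8403e+6*I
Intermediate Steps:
Q(M) = -1
m = -75830603/25808070 (m = 10765*(-1/2599) - 11953*(-1/9930) = -10765/2599 + 11953/9930 = -75830603/25808070 ≈ -2.9383)
(R(Z(12, Q(1))) + m)*(-986 + 47255) = (83*sqrt(-1) - 75830603/25808070)*(-986 + 47255) = (83*I - 75830603/25808070)*46269 = (-75830603/25808070 + 83*I)*46269 = -1169535390069/8602690 + 3840327*I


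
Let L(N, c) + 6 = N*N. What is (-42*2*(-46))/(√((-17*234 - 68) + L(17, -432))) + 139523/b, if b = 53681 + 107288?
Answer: 139523/160969 - 3864*I*√3763/3763 ≈ 0.86677 - 62.99*I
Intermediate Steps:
L(N, c) = -6 + N² (L(N, c) = -6 + N*N = -6 + N²)
b = 160969
(-42*2*(-46))/(√((-17*234 - 68) + L(17, -432))) + 139523/b = (-42*2*(-46))/(√((-17*234 - 68) + (-6 + 17²))) + 139523/160969 = (-84*(-46))/(√((-3978 - 68) + (-6 + 289))) + 139523*(1/160969) = 3864/(√(-4046 + 283)) + 139523/160969 = 3864/(√(-3763)) + 139523/160969 = 3864/((I*√3763)) + 139523/160969 = 3864*(-I*√3763/3763) + 139523/160969 = -3864*I*√3763/3763 + 139523/160969 = 139523/160969 - 3864*I*√3763/3763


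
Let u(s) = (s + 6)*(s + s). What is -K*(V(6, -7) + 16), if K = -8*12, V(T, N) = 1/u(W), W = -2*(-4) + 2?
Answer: 15363/10 ≈ 1536.3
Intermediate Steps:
W = 10 (W = 8 + 2 = 10)
u(s) = 2*s*(6 + s) (u(s) = (6 + s)*(2*s) = 2*s*(6 + s))
V(T, N) = 1/320 (V(T, N) = 1/(2*10*(6 + 10)) = 1/(2*10*16) = 1/320)
K = -96
-K*(V(6, -7) + 16) = -(-96)*(1/320 + 16) = -(-96)*5121/320 = -1*(-15363/10) = 15363/10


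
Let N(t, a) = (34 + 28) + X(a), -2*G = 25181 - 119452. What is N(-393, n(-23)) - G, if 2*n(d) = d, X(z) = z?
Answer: -47085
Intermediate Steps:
n(d) = d/2
G = 94271/2 (G = -(25181 - 119452)/2 = -½*(-94271) = 94271/2 ≈ 47136.)
N(t, a) = 62 + a (N(t, a) = (34 + 28) + a = 62 + a)
N(-393, n(-23)) - G = (62 + (½)*(-23)) - 1*94271/2 = (62 - 23/2) - 94271/2 = 101/2 - 94271/2 = -47085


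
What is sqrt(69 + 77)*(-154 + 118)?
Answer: -36*sqrt(146) ≈ -434.99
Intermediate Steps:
sqrt(69 + 77)*(-154 + 118) = sqrt(146)*(-36) = -36*sqrt(146)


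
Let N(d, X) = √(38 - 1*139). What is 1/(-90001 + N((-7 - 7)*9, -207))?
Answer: -90001/8100180102 - I*√101/8100180102 ≈ -1.1111e-5 - 1.2407e-9*I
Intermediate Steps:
N(d, X) = I*√101 (N(d, X) = √(38 - 139) = √(-101) = I*√101)
1/(-90001 + N((-7 - 7)*9, -207)) = 1/(-90001 + I*√101)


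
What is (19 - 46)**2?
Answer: 729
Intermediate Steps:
(19 - 46)**2 = (-27)**2 = 729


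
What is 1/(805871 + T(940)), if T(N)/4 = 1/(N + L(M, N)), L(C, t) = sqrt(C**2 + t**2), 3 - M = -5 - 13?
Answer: 355385351/286391718120745 - 4*sqrt(884041)/286391718120745 ≈ 1.2409e-6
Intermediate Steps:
M = 21 (M = 3 - (-5 - 13) = 3 - 1*(-18) = 3 + 18 = 21)
T(N) = 4/(N + sqrt(441 + N**2)) (T(N) = 4/(N + sqrt(21**2 + N**2)) = 4/(N + sqrt(441 + N**2)))
1/(805871 + T(940)) = 1/(805871 + 4/(940 + sqrt(441 + 940**2))) = 1/(805871 + 4/(940 + sqrt(441 + 883600))) = 1/(805871 + 4/(940 + sqrt(884041)))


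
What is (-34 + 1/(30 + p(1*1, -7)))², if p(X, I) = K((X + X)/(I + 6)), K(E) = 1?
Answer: 1108809/961 ≈ 1153.8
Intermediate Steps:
p(X, I) = 1
(-34 + 1/(30 + p(1*1, -7)))² = (-34 + 1/(30 + 1))² = (-34 + 1/31)² = (-1053/31)² = 1108809/961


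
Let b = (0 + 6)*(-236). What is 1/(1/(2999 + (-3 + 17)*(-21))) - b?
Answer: 4121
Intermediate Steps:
b = -1416 (b = 6*(-236) = -1416)
1/(1/(2999 + (-3 + 17)*(-21))) - b = 1/(1/(2999 + (-3 + 17)*(-21))) - 1*(-1416) = 1/(1/(2999 + 14*(-21))) + 1416 = 1/(1/(2999 - 294)) + 1416 = 1/(1/2705) + 1416 = 2705 + 1416 = 4121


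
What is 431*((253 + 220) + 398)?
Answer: 375401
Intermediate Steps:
431*((253 + 220) + 398) = 431*(473 + 398) = 431*871 = 375401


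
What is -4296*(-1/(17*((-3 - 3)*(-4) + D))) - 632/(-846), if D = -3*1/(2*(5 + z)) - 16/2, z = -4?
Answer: 3790204/208539 ≈ 18.175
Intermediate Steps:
D = -19/2 (D = -3*1/(2*(5 - 4)) - 16/2 = -3/(2*1) - 16*½ = -3/2 - 8 = -19/2 ≈ -9.5000)
-4296*(-1/(17*((-3 - 3)*(-4) + D))) - 632/(-846) = -4296*(-1/(17*((-3 - 3)*(-4) - 19/2))) - 632/(-846) = -4296*(-1/(17*(-6*(-4) - 19/2))) - 632*(-1/846) = -4296*(-1/(17*(24 - 19/2))) + 316/423 = -4296/((29/2)*(-17)) + 316/423 = -4296/(-493/2) + 316/423 = -4296*(-2/493) + 316/423 = 8592/493 + 316/423 = 3790204/208539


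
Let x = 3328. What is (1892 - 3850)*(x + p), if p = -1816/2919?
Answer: -19017302128/2919 ≈ -6.5150e+6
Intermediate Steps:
p = -1816/2919 (p = -1816*1/2919 = -1816/2919 ≈ -0.62213)
(1892 - 3850)*(x + p) = (1892 - 3850)*(3328 - 1816/2919) = -1958*9712616/2919 = -19017302128/2919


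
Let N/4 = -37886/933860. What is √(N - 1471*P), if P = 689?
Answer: I*√55242780416310765/233465 ≈ 1006.7*I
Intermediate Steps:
N = -37886/233465 (N = 4*(-37886/933860) = 4*(-37886*1/933860) = 4*(-18943/466930) = -37886/233465 ≈ -0.16228)
√(N - 1471*P) = √(-37886/233465 - 1471*689) = √(-37886/233465 - 1013519) = √(-236621251221/233465) = I*√55242780416310765/233465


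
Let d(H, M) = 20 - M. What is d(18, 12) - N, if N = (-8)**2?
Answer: -56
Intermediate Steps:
N = 64
d(18, 12) - N = (20 - 1*12) - 1*64 = (20 - 12) - 64 = 8 - 64 = -56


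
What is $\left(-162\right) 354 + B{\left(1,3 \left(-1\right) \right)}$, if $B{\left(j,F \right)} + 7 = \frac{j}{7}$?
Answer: $- \frac{401484}{7} \approx -57355.0$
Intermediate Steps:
$B{\left(j,F \right)} = -7 + \frac{j}{7}$
$\left(-162\right) 354 + B{\left(1,3 \left(-1\right) \right)} = \left(-162\right) 354 + \left(-7 + \frac{1}{7} \cdot 1\right) = -57348 + \left(-7 + \frac{1}{7}\right) = -57348 - \frac{48}{7} = - \frac{401484}{7}$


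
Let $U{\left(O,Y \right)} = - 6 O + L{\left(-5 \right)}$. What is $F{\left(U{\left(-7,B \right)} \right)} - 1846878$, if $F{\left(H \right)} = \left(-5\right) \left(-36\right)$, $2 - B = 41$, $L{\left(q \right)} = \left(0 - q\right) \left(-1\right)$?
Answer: $-1846698$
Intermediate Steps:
$L{\left(q \right)} = q$ ($L{\left(q \right)} = - q \left(-1\right) = q$)
$B = -39$ ($B = 2 - 41 = -39$)
$U{\left(O,Y \right)} = -5 - 6 O$ ($U{\left(O,Y \right)} = - 6 O - 5 = -5 - 6 O$)
$F{\left(H \right)} = 180$
$F{\left(U{\left(-7,B \right)} \right)} - 1846878 = 180 - 1846878 = -1846698$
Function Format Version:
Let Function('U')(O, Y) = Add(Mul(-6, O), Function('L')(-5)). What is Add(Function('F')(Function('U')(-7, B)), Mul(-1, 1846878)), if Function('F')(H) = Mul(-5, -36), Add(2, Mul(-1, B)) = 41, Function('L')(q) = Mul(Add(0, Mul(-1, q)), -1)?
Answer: -1846698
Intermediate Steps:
Function('L')(q) = q (Function('L')(q) = Mul(Mul(-1, q), -1) = q)
B = -39 (B = Add(2, Mul(-1, 41)) = Add(2, -41) = -39)
Function('U')(O, Y) = Add(-5, Mul(-6, O)) (Function('U')(O, Y) = Add(Mul(-6, O), -5) = Add(-5, Mul(-6, O)))
Function('F')(H) = 180
Add(Function('F')(Function('U')(-7, B)), Mul(-1, 1846878)) = Add(180, Mul(-1, 1846878)) = Add(180, -1846878) = -1846698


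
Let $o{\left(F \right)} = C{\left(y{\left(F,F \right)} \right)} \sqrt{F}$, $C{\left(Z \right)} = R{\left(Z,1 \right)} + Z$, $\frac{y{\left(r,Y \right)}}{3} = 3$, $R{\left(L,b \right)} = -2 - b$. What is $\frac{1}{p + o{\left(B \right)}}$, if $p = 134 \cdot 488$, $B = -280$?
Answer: $\frac{4087}{267257734} - \frac{3 i \sqrt{70}}{1069030936} \approx 1.5292 \cdot 10^{-5} - 2.3479 \cdot 10^{-8} i$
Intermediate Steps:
$y{\left(r,Y \right)} = 9$ ($y{\left(r,Y \right)} = 3 \cdot 3 = 9$)
$C{\left(Z \right)} = -3 + Z$ ($C{\left(Z \right)} = \left(-2 - 1\right) + Z = -3 + Z$)
$p = 65392$
$o{\left(F \right)} = 6 \sqrt{F}$ ($o{\left(F \right)} = \left(-3 + 9\right) \sqrt{F} = 6 \sqrt{F}$)
$\frac{1}{p + o{\left(B \right)}} = \frac{1}{65392 + 6 \sqrt{-280}} = \frac{1}{65392 + 6 \cdot 2 i \sqrt{70}} = \frac{1}{65392 + 12 i \sqrt{70}}$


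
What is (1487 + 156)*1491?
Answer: 2449713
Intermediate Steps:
(1487 + 156)*1491 = 1643*1491 = 2449713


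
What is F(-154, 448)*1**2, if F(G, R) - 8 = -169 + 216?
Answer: 55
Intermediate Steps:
F(G, R) = 55 (F(G, R) = 8 + (-169 + 216) = 8 + 47 = 55)
F(-154, 448)*1**2 = 55*1**2 = 55*1 = 55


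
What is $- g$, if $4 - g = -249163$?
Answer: $-249167$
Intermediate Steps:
$g = 249167$ ($g = 4 - -249163 = 4 + 249163 = 249167$)
$- g = \left(-1\right) 249167 = -249167$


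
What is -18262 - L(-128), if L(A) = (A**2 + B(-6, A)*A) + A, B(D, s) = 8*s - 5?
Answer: -166230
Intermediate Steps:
B(D, s) = -5 + 8*s
L(A) = A + A**2 + A*(-5 + 8*A) (L(A) = (A**2 + (-5 + 8*A)*A) + A = (A**2 + A*(-5 + 8*A)) + A = A + A**2 + A*(-5 + 8*A))
-18262 - L(-128) = -18262 - (-128)*(-4 + 9*(-128)) = -18262 - (-128)*(-4 - 1152) = -18262 - (-128)*(-1156) = -18262 - 1*147968 = -18262 - 147968 = -166230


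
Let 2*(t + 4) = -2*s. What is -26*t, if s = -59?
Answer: -1430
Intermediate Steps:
t = 55 (t = -4 + (-2*(-59))/2 = -4 + (1/2)*118 = -4 + 59 = 55)
-26*t = -26*55 = -1430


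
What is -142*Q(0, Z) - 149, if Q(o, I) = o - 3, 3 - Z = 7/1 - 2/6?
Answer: 277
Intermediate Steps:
Z = -11/3 (Z = 3 - (7/1 - 2/6) = 3 - (7*1 - 2*⅙) = 3 - (7 - ⅓) = 3 - 1*20/3 = 3 - 20/3 = -11/3 ≈ -3.6667)
Q(o, I) = -3 + o
-142*Q(0, Z) - 149 = -142*(-3 + 0) - 149 = -142*(-3) - 149 = 426 - 149 = 277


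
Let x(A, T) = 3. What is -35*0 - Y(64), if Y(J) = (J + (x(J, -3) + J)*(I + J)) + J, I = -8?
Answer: -3880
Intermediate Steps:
Y(J) = 2*J + (-8 + J)*(3 + J) (Y(J) = (J + (3 + J)*(-8 + J)) + J = (J + (-8 + J)*(3 + J)) + J = 2*J + (-8 + J)*(3 + J))
-35*0 - Y(64) = -35*0 - (-24 + 64**2 - 3*64) = 0 - (-24 + 4096 - 192) = 0 - 1*3880 = 0 - 3880 = -3880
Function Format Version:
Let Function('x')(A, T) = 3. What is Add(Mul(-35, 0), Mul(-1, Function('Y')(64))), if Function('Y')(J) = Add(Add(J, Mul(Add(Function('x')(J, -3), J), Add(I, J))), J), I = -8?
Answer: -3880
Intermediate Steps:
Function('Y')(J) = Add(Mul(2, J), Mul(Add(-8, J), Add(3, J))) (Function('Y')(J) = Add(Add(J, Mul(Add(3, J), Add(-8, J))), J) = Add(Add(J, Mul(Add(-8, J), Add(3, J))), J) = Add(Mul(2, J), Mul(Add(-8, J), Add(3, J))))
Add(Mul(-35, 0), Mul(-1, Function('Y')(64))) = Add(Mul(-35, 0), Mul(-1, Add(-24, Pow(64, 2), Mul(-3, 64)))) = Add(0, Mul(-1, Add(-24, 4096, -192))) = Add(0, Mul(-1, 3880)) = Add(0, -3880) = -3880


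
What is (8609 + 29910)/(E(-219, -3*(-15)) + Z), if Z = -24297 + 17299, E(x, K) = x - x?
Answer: -38519/6998 ≈ -5.5043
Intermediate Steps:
E(x, K) = 0
Z = -6998
(8609 + 29910)/(E(-219, -3*(-15)) + Z) = (8609 + 29910)/(0 - 6998) = 38519/(-6998) = 38519*(-1/6998) = -38519/6998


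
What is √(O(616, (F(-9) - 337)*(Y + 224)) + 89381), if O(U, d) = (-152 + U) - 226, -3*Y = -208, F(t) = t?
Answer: √89619 ≈ 299.36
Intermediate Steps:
Y = 208/3 (Y = -⅓*(-208) = 208/3 ≈ 69.333)
O(U, d) = -378 + U
√(O(616, (F(-9) - 337)*(Y + 224)) + 89381) = √((-378 + 616) + 89381) = √(238 + 89381) = √89619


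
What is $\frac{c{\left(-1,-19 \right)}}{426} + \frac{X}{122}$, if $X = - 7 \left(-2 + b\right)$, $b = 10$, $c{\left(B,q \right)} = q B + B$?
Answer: $- \frac{1805}{4331} \approx -0.41676$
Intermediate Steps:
$c{\left(B,q \right)} = B + B q$ ($c{\left(B,q \right)} = B q + B = B + B q$)
$X = -56$ ($X = - 7 \left(-2 + 10\right) = \left(-7\right) 8 = -56$)
$\frac{c{\left(-1,-19 \right)}}{426} + \frac{X}{122} = \frac{\left(-1\right) \left(1 - 19\right)}{426} - \frac{56}{122} = \left(-1\right) \left(-18\right) \frac{1}{426} - \frac{28}{61} = 18 \cdot \frac{1}{426} - \frac{28}{61} = \frac{3}{71} - \frac{28}{61} = - \frac{1805}{4331}$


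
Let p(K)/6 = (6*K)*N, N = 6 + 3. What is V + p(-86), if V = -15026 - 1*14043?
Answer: -56933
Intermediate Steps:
N = 9
p(K) = 324*K (p(K) = 6*((6*K)*9) = 6*(54*K) = 324*K)
V = -29069 (V = -15026 - 14043 = -29069)
V + p(-86) = -29069 + 324*(-86) = -29069 - 27864 = -56933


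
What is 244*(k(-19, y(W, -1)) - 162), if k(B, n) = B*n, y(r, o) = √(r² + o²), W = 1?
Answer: -39528 - 4636*√2 ≈ -46084.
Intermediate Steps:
y(r, o) = √(o² + r²)
244*(k(-19, y(W, -1)) - 162) = 244*(-19*√((-1)² + 1²) - 162) = 244*(-19*√(1 + 1) - 162) = 244*(-19*√2 - 162) = 244*(-162 - 19*√2) = -39528 - 4636*√2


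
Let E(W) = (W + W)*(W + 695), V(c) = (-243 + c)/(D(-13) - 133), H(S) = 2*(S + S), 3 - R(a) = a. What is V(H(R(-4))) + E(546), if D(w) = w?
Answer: 197855327/146 ≈ 1.3552e+6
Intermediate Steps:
R(a) = 3 - a
H(S) = 4*S (H(S) = 2*(2*S) = 4*S)
V(c) = 243/146 - c/146 (V(c) = (-243 + c)/(-13 - 133) = (-243 + c)/(-146) = (-243 + c)*(-1/146) = 243/146 - c/146)
E(W) = 2*W*(695 + W) (E(W) = (2*W)*(695 + W) = 2*W*(695 + W))
V(H(R(-4))) + E(546) = (243/146 - 2*(3 - 1*(-4))/73) + 2*546*(695 + 546) = (243/146 - 2*(3 + 4)/73) + 2*546*1241 = (243/146 - 2*7/73) + 1355172 = (243/146 - 1/146*28) + 1355172 = (243/146 - 14/73) + 1355172 = 215/146 + 1355172 = 197855327/146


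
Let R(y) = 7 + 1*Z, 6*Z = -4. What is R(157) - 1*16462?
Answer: -49367/3 ≈ -16456.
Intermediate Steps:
Z = -⅔ (Z = (⅙)*(-4) = -⅔ ≈ -0.66667)
R(y) = 19/3 (R(y) = 7 + 1*(-⅔) = 7 - ⅔ = 19/3)
R(157) - 1*16462 = 19/3 - 1*16462 = 19/3 - 16462 = -49367/3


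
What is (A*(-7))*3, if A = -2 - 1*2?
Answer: 84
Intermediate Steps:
A = -4 (A = -2 - 2 = -4)
(A*(-7))*3 = -4*(-7)*3 = 28*3 = 84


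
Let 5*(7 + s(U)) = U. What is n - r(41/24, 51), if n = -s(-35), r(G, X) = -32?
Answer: 46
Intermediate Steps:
s(U) = -7 + U/5
n = 14 (n = -(-7 + (⅕)*(-35)) = -(-7 - 7) = -1*(-14) = 14)
n - r(41/24, 51) = 14 - 1*(-32) = 14 + 32 = 46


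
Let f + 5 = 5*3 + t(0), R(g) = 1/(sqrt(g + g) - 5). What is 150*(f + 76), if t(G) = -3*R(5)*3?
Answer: 13350 + 90*sqrt(10) ≈ 13635.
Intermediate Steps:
R(g) = 1/(-5 + sqrt(2)*sqrt(g)) (R(g) = 1/(sqrt(2*g) - 5) = 1/(sqrt(2)*sqrt(g) - 5) = 1/(-5 + sqrt(2)*sqrt(g)))
t(G) = -9/(-5 + sqrt(10)) (t(G) = -3/(-5 + sqrt(2)*sqrt(5))*3 = -3/(-5 + sqrt(10))*3 = -9/(-5 + sqrt(10)))
f = 13 + 3*sqrt(10)/5 (f = -5 + (5*3 + (3 + 3*sqrt(10)/5)) = -5 + (15 + (3 + 3*sqrt(10)/5)) = -5 + (18 + 3*sqrt(10)/5) = 13 + 3*sqrt(10)/5 ≈ 14.897)
150*(f + 76) = 150*((13 + 3*sqrt(10)/5) + 76) = 150*(89 + 3*sqrt(10)/5) = 13350 + 90*sqrt(10)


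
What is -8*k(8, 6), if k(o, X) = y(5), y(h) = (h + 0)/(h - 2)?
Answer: -40/3 ≈ -13.333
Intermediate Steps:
y(h) = h/(-2 + h)
k(o, X) = 5/3 (k(o, X) = 5/(-2 + 5) = 5/3)
-8*k(8, 6) = -8*5/3 = -40/3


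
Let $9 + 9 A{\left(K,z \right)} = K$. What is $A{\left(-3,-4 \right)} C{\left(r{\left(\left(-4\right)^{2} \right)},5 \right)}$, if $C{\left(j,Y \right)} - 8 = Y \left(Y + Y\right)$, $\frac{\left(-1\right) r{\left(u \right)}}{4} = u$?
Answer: $- \frac{232}{3} \approx -77.333$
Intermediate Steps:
$r{\left(u \right)} = - 4 u$
$A{\left(K,z \right)} = -1 + \frac{K}{9}$
$C{\left(j,Y \right)} = 8 + 2 Y^{2}$ ($C{\left(j,Y \right)} = 8 + Y \left(Y + Y\right) = 8 + Y 2 Y = 8 + 2 Y^{2}$)
$A{\left(-3,-4 \right)} C{\left(r{\left(\left(-4\right)^{2} \right)},5 \right)} = \left(-1 + \frac{1}{9} \left(-3\right)\right) \left(8 + 2 \cdot 5^{2}\right) = \left(-1 - \frac{1}{3}\right) \left(8 + 2 \cdot 25\right) = - \frac{4 \left(8 + 50\right)}{3} = \left(- \frac{4}{3}\right) 58 = - \frac{232}{3}$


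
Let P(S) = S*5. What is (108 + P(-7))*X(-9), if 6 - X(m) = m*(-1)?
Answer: -219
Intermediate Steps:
X(m) = 6 + m (X(m) = 6 - m*(-1) = 6 - (-1)*m = 6 + m)
P(S) = 5*S
(108 + P(-7))*X(-9) = (108 + 5*(-7))*(6 - 9) = (108 - 35)*(-3) = 73*(-3) = -219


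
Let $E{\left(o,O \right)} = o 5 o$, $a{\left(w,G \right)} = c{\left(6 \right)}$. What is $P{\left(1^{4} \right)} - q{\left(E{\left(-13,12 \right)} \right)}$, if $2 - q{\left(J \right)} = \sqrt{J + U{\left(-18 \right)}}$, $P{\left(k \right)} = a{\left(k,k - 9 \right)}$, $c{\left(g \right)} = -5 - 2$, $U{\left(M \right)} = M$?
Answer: $-9 + \sqrt{827} \approx 19.758$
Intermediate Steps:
$c{\left(g \right)} = -7$
$a{\left(w,G \right)} = -7$
$E{\left(o,O \right)} = 5 o^{2}$ ($E{\left(o,O \right)} = 5 o o = 5 o^{2}$)
$P{\left(k \right)} = -7$
$q{\left(J \right)} = 2 - \sqrt{-18 + J}$ ($q{\left(J \right)} = 2 - \sqrt{J - 18} = 2 - \sqrt{-18 + J}$)
$P{\left(1^{4} \right)} - q{\left(E{\left(-13,12 \right)} \right)} = -7 - \left(2 - \sqrt{-18 + 5 \left(-13\right)^{2}}\right) = -7 - \left(2 - \sqrt{-18 + 5 \cdot 169}\right) = -7 - \left(2 - \sqrt{-18 + 845}\right) = -7 - \left(2 - \sqrt{827}\right) = -9 + \sqrt{827}$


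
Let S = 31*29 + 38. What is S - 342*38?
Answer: -12059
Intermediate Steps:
S = 937 (S = 899 + 38 = 937)
S - 342*38 = 937 - 342*38 = 937 - 12996 = -12059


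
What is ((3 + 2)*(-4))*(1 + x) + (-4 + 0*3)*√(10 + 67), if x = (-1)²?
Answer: -40 - 4*√77 ≈ -75.100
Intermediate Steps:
x = 1
((3 + 2)*(-4))*(1 + x) + (-4 + 0*3)*√(10 + 67) = ((3 + 2)*(-4))*(1 + 1) + (-4 + 0*3)*√(10 + 67) = (5*(-4))*2 + (-4 + 0)*√77 = -20*2 - 4*√77 = -40 - 4*√77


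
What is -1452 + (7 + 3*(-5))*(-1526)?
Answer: 10756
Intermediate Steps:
-1452 + (7 + 3*(-5))*(-1526) = -1452 + (7 - 15)*(-1526) = -1452 - 8*(-1526) = -1452 + 12208 = 10756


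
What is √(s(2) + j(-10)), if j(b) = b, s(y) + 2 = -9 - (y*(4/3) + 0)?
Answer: I*√213/3 ≈ 4.8648*I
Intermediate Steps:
s(y) = -11 - 4*y/3 (s(y) = -2 + (-9 - (y*(4/3) + 0)) = -2 + (-9 - (4*y/3 + 0)) = -2 + (-9 - 4*y/3) = -11 - 4*y/3)
√(s(2) + j(-10)) = √((-11 - 4/3*2) - 10) = √((-11 - 8/3) - 10) = √(-41/3 - 10) = √(-71/3) = I*√213/3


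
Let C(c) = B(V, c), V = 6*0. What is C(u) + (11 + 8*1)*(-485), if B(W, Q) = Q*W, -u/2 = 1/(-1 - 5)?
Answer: -9215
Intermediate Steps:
u = 1/3 (u = -2/(-1 - 5) = -2/(-6) = -2*(-1/6) = 1/3 ≈ 0.33333)
V = 0
C(c) = 0 (C(c) = c*0 = 0)
C(u) + (11 + 8*1)*(-485) = 0 + (11 + 8*1)*(-485) = 0 + (11 + 8)*(-485) = 0 + 19*(-485) = 0 - 9215 = -9215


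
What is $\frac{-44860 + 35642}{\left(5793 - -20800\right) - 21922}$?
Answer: $- \frac{9218}{4671} \approx -1.9735$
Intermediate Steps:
$\frac{-44860 + 35642}{\left(5793 - -20800\right) - 21922} = - \frac{9218}{\left(5793 + 20800\right) - 21922} = - \frac{9218}{26593 - 21922} = - \frac{9218}{4671}$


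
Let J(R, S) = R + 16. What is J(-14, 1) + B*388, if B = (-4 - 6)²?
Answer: 38802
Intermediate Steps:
J(R, S) = 16 + R
B = 100 (B = (-10)² = 100)
J(-14, 1) + B*388 = (16 - 14) + 100*388 = 2 + 38800 = 38802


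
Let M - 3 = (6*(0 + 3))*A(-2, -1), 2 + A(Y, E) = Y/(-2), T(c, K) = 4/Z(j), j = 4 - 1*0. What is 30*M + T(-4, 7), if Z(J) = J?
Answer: -449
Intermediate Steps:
j = 4 (j = 4 + 0 = 4)
T(c, K) = 1 (T(c, K) = 4/4 = 4*(¼) = 1)
A(Y, E) = -2 - Y/2 (A(Y, E) = -2 + Y/(-2) = -2 + Y*(-½) = -2 - Y/2)
M = -15 (M = 3 + (6*(0 + 3))*(-2 - ½*(-2)) = 3 + (6*3)*(-2 + 1) = 3 + 18*(-1) = 3 - 18 = -15)
30*M + T(-4, 7) = 30*(-15) + 1 = -450 + 1 = -449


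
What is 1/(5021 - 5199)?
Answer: -1/178 ≈ -0.0056180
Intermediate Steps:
1/(5021 - 5199) = 1/(-178) = -1/178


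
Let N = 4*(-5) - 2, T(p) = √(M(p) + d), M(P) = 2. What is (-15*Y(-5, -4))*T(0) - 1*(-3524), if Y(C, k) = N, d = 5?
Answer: 3524 + 330*√7 ≈ 4397.1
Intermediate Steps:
T(p) = √7 (T(p) = √(2 + 5) = √7)
N = -22 (N = -20 - 2 = -22)
Y(C, k) = -22
(-15*Y(-5, -4))*T(0) - 1*(-3524) = (-15*(-22))*√7 - 1*(-3524) = 330*√7 + 3524 = 3524 + 330*√7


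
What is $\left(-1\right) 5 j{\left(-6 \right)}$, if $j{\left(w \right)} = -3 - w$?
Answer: $-15$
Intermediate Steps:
$\left(-1\right) 5 j{\left(-6 \right)} = \left(-1\right) 5 \left(-3 - -6\right) = - 5 \left(-3 + 6\right) = \left(-5\right) 3 = -15$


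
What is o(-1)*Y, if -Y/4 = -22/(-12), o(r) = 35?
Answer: -770/3 ≈ -256.67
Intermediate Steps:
Y = -22/3 (Y = -(-88)/(-12) = -(-88)*(-1)/12 = -4*11/6 = -22/3 ≈ -7.3333)
o(-1)*Y = 35*(-22/3) = -770/3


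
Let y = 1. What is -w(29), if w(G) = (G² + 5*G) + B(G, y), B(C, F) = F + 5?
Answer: -992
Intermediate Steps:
B(C, F) = 5 + F
w(G) = 6 + G² + 5*G (w(G) = (G² + 5*G) + (5 + 1) = (G² + 5*G) + 6 = 6 + G² + 5*G)
-w(29) = -(6 + 29² + 5*29) = -(6 + 841 + 145) = -1*992 = -992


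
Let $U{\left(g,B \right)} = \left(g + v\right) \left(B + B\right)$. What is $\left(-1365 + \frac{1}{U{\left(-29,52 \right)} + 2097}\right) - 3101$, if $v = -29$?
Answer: $- \frac{17573711}{3935} \approx -4466.0$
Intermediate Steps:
$U{\left(g,B \right)} = 2 B \left(-29 + g\right)$ ($U{\left(g,B \right)} = \left(g - 29\right) \left(B + B\right) = \left(-29 + g\right) 2 B = 2 B \left(-29 + g\right)$)
$\left(-1365 + \frac{1}{U{\left(-29,52 \right)} + 2097}\right) - 3101 = \left(-1365 + \frac{1}{2 \cdot 52 \left(-29 - 29\right) + 2097}\right) - 3101 = \left(-1365 + \frac{1}{2 \cdot 52 \left(-58\right) + 2097}\right) - 3101 = \left(-1365 + \frac{1}{-6032 + 2097}\right) - 3101 = \left(-1365 + \frac{1}{-3935}\right) - 3101 = \left(-1365 - \frac{1}{3935}\right) - 3101 = - \frac{5371276}{3935} - 3101 = - \frac{17573711}{3935}$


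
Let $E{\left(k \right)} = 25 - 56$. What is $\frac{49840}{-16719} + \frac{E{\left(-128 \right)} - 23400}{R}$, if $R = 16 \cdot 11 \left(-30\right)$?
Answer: $\frac{14287521}{9808480} \approx 1.4566$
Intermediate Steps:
$E{\left(k \right)} = -31$ ($E{\left(k \right)} = 25 - 56 = -31$)
$R = -5280$ ($R = 176 \left(-30\right) = -5280$)
$\frac{49840}{-16719} + \frac{E{\left(-128 \right)} - 23400}{R} = \frac{49840}{-16719} + \frac{-31 - 23400}{-5280} = 49840 \left(- \frac{1}{16719}\right) - - \frac{23431}{5280} = - \frac{49840}{16719} + \frac{23431}{5280} = \frac{14287521}{9808480}$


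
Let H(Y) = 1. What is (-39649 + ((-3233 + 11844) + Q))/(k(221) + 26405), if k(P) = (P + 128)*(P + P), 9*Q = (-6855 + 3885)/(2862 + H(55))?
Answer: -29620708/172412723 ≈ -0.17180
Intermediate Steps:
Q = -330/2863 (Q = ((-6855 + 3885)/(2862 + 1))/9 = (-2970/2863)/9 = (-2970*1/2863)/9 = (⅑)*(-2970/2863) = -330/2863 ≈ -0.11526)
k(P) = 2*P*(128 + P) (k(P) = (128 + P)*(2*P) = 2*P*(128 + P))
(-39649 + ((-3233 + 11844) + Q))/(k(221) + 26405) = (-39649 + ((-3233 + 11844) - 330/2863))/(2*221*(128 + 221) + 26405) = (-39649 + (8611 - 330/2863))/(2*221*349 + 26405) = (-39649 + 24652963/2863)/(154258 + 26405) = -88862124/2863/180663 = -88862124/2863*1/180663 = -29620708/172412723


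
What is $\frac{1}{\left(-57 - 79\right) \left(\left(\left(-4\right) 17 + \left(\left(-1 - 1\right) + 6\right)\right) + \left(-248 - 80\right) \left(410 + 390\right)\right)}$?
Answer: $\frac{1}{35695104} \approx 2.8015 \cdot 10^{-8}$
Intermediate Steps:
$\frac{1}{\left(-57 - 79\right) \left(\left(\left(-4\right) 17 + \left(\left(-1 - 1\right) + 6\right)\right) + \left(-248 - 80\right) \left(410 + 390\right)\right)} = \frac{1}{\left(-136\right) \left(\left(-68 + \left(-2 + 6\right)\right) + \left(-248 - 80\right) 800\right)} = - \frac{1}{136 \left(\left(-68 + 4\right) + \left(-248 - 80\right) 800\right)} = - \frac{1}{136 \left(-64 - 262400\right)} = - \frac{1}{136 \left(-262464\right)} = \left(- \frac{1}{136}\right) \left(- \frac{1}{262464}\right) = \frac{1}{35695104}$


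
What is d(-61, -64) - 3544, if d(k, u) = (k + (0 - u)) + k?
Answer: -3602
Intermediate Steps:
d(k, u) = -u + 2*k (d(k, u) = (k - u) + k = -u + 2*k)
d(-61, -64) - 3544 = (-1*(-64) + 2*(-61)) - 3544 = (64 - 122) - 3544 = -58 - 3544 = -3602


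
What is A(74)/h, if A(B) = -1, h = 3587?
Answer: -1/3587 ≈ -0.00027878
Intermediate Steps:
A(74)/h = -1/3587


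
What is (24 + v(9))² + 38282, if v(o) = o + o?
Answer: 40046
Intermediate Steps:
v(o) = 2*o
(24 + v(9))² + 38282 = (24 + 2*9)² + 38282 = (24 + 18)² + 38282 = 42² + 38282 = 1764 + 38282 = 40046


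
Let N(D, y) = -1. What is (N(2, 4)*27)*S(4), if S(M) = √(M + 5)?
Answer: -81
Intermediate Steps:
S(M) = √(5 + M)
(N(2, 4)*27)*S(4) = (-1*27)*√(5 + 4) = -27*√9 = -27*3 = -81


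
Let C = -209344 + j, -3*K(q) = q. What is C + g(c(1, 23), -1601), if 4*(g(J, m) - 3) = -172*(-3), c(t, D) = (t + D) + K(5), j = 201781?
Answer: -7431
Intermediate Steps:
K(q) = -q/3
c(t, D) = -5/3 + D + t (c(t, D) = (t + D) - 1/3*5 = (D + t) - 5/3 = -5/3 + D + t)
g(J, m) = 132 (g(J, m) = 3 + (-172*(-3))/4 = 3 + (1/4)*516 = 3 + 129 = 132)
C = -7563 (C = -209344 + 201781 = -7563)
C + g(c(1, 23), -1601) = -7563 + 132 = -7431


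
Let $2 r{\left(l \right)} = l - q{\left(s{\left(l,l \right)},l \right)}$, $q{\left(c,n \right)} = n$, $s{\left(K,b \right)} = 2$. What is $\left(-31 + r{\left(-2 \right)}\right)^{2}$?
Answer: $961$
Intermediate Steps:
$r{\left(l \right)} = 0$ ($r{\left(l \right)} = \frac{l - l}{2} = \frac{1}{2} \cdot 0 = 0$)
$\left(-31 + r{\left(-2 \right)}\right)^{2} = \left(-31 + 0\right)^{2} = \left(-31\right)^{2} = 961$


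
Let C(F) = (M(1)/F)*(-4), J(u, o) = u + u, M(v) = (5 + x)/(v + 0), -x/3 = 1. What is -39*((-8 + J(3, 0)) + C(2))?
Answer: 234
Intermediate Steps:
x = -3 (x = -3*1 = -3)
M(v) = 2/v (M(v) = (5 - 3)/(v + 0) = 2/v)
J(u, o) = 2*u
C(F) = -8/F (C(F) = ((2/1)/F)*(-4) = ((2*1)/F)*(-4) = (2/F)*(-4) = -8/F)
-39*((-8 + J(3, 0)) + C(2)) = -39*((-8 + 2*3) - 8/2) = -39*((-8 + 6) - 8*½) = -39*(-2 - 4) = -39*(-6) = 234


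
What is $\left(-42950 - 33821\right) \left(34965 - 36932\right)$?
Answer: $151008557$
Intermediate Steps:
$\left(-42950 - 33821\right) \left(34965 - 36932\right) = \left(-76771\right) \left(-1967\right) = 151008557$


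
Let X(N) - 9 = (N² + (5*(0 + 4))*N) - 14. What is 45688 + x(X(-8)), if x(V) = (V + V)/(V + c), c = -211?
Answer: 7127429/156 ≈ 45689.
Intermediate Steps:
X(N) = -5 + N² + 20*N (X(N) = 9 + ((N² + (5*(0 + 4))*N) - 14) = 9 + ((N² + (5*4)*N) - 14) = 9 + ((N² + 20*N) - 14) = 9 + (-14 + N² + 20*N) = -5 + N² + 20*N)
x(V) = 2*V/(-211 + V) (x(V) = (V + V)/(V - 211) = (2*V)/(-211 + V) = 2*V/(-211 + V))
45688 + x(X(-8)) = 45688 + 2*(-5 + (-8)² + 20*(-8))/(-211 + (-5 + (-8)² + 20*(-8))) = 45688 + 2*(-5 + 64 - 160)/(-211 + (-5 + 64 - 160)) = 45688 + 2*(-101)/(-211 - 101) = 45688 + 2*(-101)/(-312) = 45688 + 2*(-101)*(-1/312) = 45688 + 101/156 = 7127429/156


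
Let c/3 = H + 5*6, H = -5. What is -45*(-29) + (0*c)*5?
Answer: 1305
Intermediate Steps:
c = 75 (c = 3*(-5 + 5*6) = 3*(-5 + 30) = 3*25 = 75)
-45*(-29) + (0*c)*5 = -45*(-29) + (0*75)*5 = 1305 + 0*5 = 1305 + 0 = 1305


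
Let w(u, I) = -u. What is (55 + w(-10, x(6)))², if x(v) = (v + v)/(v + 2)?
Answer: 4225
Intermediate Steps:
x(v) = 2*v/(2 + v) (x(v) = (2*v)/(2 + v) = 2*v/(2 + v))
(55 + w(-10, x(6)))² = (55 - 1*(-10))² = (55 + 10)² = 65² = 4225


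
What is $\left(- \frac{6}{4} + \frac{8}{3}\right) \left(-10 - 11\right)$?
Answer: $- \frac{49}{2} \approx -24.5$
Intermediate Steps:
$\left(- \frac{6}{4} + \frac{8}{3}\right) \left(-10 - 11\right) = \left(\left(-6\right) \frac{1}{4} + 8 \cdot \frac{1}{3}\right) \left(-21\right) = \left(- \frac{3}{2} + \frac{8}{3}\right) \left(-21\right) = \frac{7}{6} \left(-21\right) = - \frac{49}{2}$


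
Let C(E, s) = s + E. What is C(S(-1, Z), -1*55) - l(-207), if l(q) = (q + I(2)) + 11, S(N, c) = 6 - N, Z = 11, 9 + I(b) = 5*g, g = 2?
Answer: 147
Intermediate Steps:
I(b) = 1 (I(b) = -9 + 5*2 = -9 + 10 = 1)
C(E, s) = E + s
l(q) = 12 + q (l(q) = (q + 1) + 11 = (1 + q) + 11 = 12 + q)
C(S(-1, Z), -1*55) - l(-207) = ((6 - 1*(-1)) - 1*55) - (12 - 207) = ((6 + 1) - 55) - 1*(-195) = (7 - 55) + 195 = -48 + 195 = 147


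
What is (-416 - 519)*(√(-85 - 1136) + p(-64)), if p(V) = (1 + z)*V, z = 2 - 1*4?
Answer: -59840 - 935*I*√1221 ≈ -59840.0 - 32672.0*I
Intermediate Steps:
z = -2 (z = 2 - 4 = -2)
p(V) = -V (p(V) = (1 - 2)*V = -V)
(-416 - 519)*(√(-85 - 1136) + p(-64)) = (-416 - 519)*(√(-85 - 1136) - 1*(-64)) = -935*(√(-1221) + 64) = -935*(I*√1221 + 64) = -935*(64 + I*√1221) = -59840 - 935*I*√1221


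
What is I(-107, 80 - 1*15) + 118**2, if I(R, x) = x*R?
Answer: 6969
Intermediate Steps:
I(R, x) = R*x
I(-107, 80 - 1*15) + 118**2 = -107*(80 - 1*15) + 118**2 = -107*(80 - 15) + 13924 = -107*65 + 13924 = -6955 + 13924 = 6969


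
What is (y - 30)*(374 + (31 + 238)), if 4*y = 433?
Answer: 201259/4 ≈ 50315.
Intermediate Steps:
y = 433/4 (y = (¼)*433 = 433/4 ≈ 108.25)
(y - 30)*(374 + (31 + 238)) = (433/4 - 30)*(374 + (31 + 238)) = 313*(374 + 269)/4 = (313/4)*643 = 201259/4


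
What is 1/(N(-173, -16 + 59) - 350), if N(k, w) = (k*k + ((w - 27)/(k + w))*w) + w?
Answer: 65/1925086 ≈ 3.3765e-5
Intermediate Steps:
N(k, w) = w + k² + w*(-27 + w)/(k + w) (N(k, w) = (k² + ((-27 + w)/(k + w))*w) + w = (k² + w*(-27 + w)/(k + w)) + w = w + k² + w*(-27 + w)/(k + w))
1/(N(-173, -16 + 59) - 350) = 1/(((-173)³ - 27*(-16 + 59) + 2*(-16 + 59)² - 173*(-16 + 59) + (-16 + 59)*(-173)²)/(-173 + (-16 + 59)) - 350) = 1/((-5177717 - 27*43 + 2*43² - 173*43 + 43*29929)/(-173 + 43) - 350) = 1/((-5177717 - 1161 + 2*1849 - 7439 + 1286947)/(-130) - 350) = 1/(-(-5177717 - 1161 + 3698 - 7439 + 1286947)/130 - 350) = 1/(-1/130*(-3895672) - 350) = 1/(1947836/65 - 350) = 1/(1925086/65) = 65/1925086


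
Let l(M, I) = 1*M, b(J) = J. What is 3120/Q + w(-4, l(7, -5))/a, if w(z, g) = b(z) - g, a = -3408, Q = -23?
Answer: -10632707/78384 ≈ -135.65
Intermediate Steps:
l(M, I) = M
w(z, g) = z - g
3120/Q + w(-4, l(7, -5))/a = 3120/(-23) + (-4 - 1*7)/(-3408) = 3120*(-1/23) + (-4 - 7)*(-1/3408) = -3120/23 - 11*(-1/3408) = -3120/23 + 11/3408 = -10632707/78384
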